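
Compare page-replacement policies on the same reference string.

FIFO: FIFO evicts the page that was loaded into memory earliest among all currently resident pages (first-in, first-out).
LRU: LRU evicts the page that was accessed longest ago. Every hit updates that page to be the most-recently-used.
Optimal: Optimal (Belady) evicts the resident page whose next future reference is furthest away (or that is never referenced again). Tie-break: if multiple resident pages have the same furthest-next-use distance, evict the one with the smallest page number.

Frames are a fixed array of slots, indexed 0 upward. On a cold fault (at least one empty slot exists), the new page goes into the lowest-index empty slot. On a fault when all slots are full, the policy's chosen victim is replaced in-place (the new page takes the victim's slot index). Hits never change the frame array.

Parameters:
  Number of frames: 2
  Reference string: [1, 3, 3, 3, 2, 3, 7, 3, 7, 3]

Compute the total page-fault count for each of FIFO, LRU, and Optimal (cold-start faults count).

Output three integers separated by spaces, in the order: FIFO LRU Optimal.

--- FIFO ---
  step 0: ref 1 -> FAULT, frames=[1,-] (faults so far: 1)
  step 1: ref 3 -> FAULT, frames=[1,3] (faults so far: 2)
  step 2: ref 3 -> HIT, frames=[1,3] (faults so far: 2)
  step 3: ref 3 -> HIT, frames=[1,3] (faults so far: 2)
  step 4: ref 2 -> FAULT, evict 1, frames=[2,3] (faults so far: 3)
  step 5: ref 3 -> HIT, frames=[2,3] (faults so far: 3)
  step 6: ref 7 -> FAULT, evict 3, frames=[2,7] (faults so far: 4)
  step 7: ref 3 -> FAULT, evict 2, frames=[3,7] (faults so far: 5)
  step 8: ref 7 -> HIT, frames=[3,7] (faults so far: 5)
  step 9: ref 3 -> HIT, frames=[3,7] (faults so far: 5)
  FIFO total faults: 5
--- LRU ---
  step 0: ref 1 -> FAULT, frames=[1,-] (faults so far: 1)
  step 1: ref 3 -> FAULT, frames=[1,3] (faults so far: 2)
  step 2: ref 3 -> HIT, frames=[1,3] (faults so far: 2)
  step 3: ref 3 -> HIT, frames=[1,3] (faults so far: 2)
  step 4: ref 2 -> FAULT, evict 1, frames=[2,3] (faults so far: 3)
  step 5: ref 3 -> HIT, frames=[2,3] (faults so far: 3)
  step 6: ref 7 -> FAULT, evict 2, frames=[7,3] (faults so far: 4)
  step 7: ref 3 -> HIT, frames=[7,3] (faults so far: 4)
  step 8: ref 7 -> HIT, frames=[7,3] (faults so far: 4)
  step 9: ref 3 -> HIT, frames=[7,3] (faults so far: 4)
  LRU total faults: 4
--- Optimal ---
  step 0: ref 1 -> FAULT, frames=[1,-] (faults so far: 1)
  step 1: ref 3 -> FAULT, frames=[1,3] (faults so far: 2)
  step 2: ref 3 -> HIT, frames=[1,3] (faults so far: 2)
  step 3: ref 3 -> HIT, frames=[1,3] (faults so far: 2)
  step 4: ref 2 -> FAULT, evict 1, frames=[2,3] (faults so far: 3)
  step 5: ref 3 -> HIT, frames=[2,3] (faults so far: 3)
  step 6: ref 7 -> FAULT, evict 2, frames=[7,3] (faults so far: 4)
  step 7: ref 3 -> HIT, frames=[7,3] (faults so far: 4)
  step 8: ref 7 -> HIT, frames=[7,3] (faults so far: 4)
  step 9: ref 3 -> HIT, frames=[7,3] (faults so far: 4)
  Optimal total faults: 4

Answer: 5 4 4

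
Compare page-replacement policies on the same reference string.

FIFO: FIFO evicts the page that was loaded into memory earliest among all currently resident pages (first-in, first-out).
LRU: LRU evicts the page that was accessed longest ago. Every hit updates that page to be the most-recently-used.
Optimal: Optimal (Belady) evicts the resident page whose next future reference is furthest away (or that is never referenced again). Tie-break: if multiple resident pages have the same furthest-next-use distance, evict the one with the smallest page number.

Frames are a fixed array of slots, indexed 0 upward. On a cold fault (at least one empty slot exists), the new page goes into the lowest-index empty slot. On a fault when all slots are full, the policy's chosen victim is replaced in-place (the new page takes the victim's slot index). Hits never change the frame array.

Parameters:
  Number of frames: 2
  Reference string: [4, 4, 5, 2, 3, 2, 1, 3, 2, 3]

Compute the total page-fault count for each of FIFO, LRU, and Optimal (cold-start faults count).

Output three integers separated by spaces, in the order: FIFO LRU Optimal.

Answer: 7 7 6

Derivation:
--- FIFO ---
  step 0: ref 4 -> FAULT, frames=[4,-] (faults so far: 1)
  step 1: ref 4 -> HIT, frames=[4,-] (faults so far: 1)
  step 2: ref 5 -> FAULT, frames=[4,5] (faults so far: 2)
  step 3: ref 2 -> FAULT, evict 4, frames=[2,5] (faults so far: 3)
  step 4: ref 3 -> FAULT, evict 5, frames=[2,3] (faults so far: 4)
  step 5: ref 2 -> HIT, frames=[2,3] (faults so far: 4)
  step 6: ref 1 -> FAULT, evict 2, frames=[1,3] (faults so far: 5)
  step 7: ref 3 -> HIT, frames=[1,3] (faults so far: 5)
  step 8: ref 2 -> FAULT, evict 3, frames=[1,2] (faults so far: 6)
  step 9: ref 3 -> FAULT, evict 1, frames=[3,2] (faults so far: 7)
  FIFO total faults: 7
--- LRU ---
  step 0: ref 4 -> FAULT, frames=[4,-] (faults so far: 1)
  step 1: ref 4 -> HIT, frames=[4,-] (faults so far: 1)
  step 2: ref 5 -> FAULT, frames=[4,5] (faults so far: 2)
  step 3: ref 2 -> FAULT, evict 4, frames=[2,5] (faults so far: 3)
  step 4: ref 3 -> FAULT, evict 5, frames=[2,3] (faults so far: 4)
  step 5: ref 2 -> HIT, frames=[2,3] (faults so far: 4)
  step 6: ref 1 -> FAULT, evict 3, frames=[2,1] (faults so far: 5)
  step 7: ref 3 -> FAULT, evict 2, frames=[3,1] (faults so far: 6)
  step 8: ref 2 -> FAULT, evict 1, frames=[3,2] (faults so far: 7)
  step 9: ref 3 -> HIT, frames=[3,2] (faults so far: 7)
  LRU total faults: 7
--- Optimal ---
  step 0: ref 4 -> FAULT, frames=[4,-] (faults so far: 1)
  step 1: ref 4 -> HIT, frames=[4,-] (faults so far: 1)
  step 2: ref 5 -> FAULT, frames=[4,5] (faults so far: 2)
  step 3: ref 2 -> FAULT, evict 4, frames=[2,5] (faults so far: 3)
  step 4: ref 3 -> FAULT, evict 5, frames=[2,3] (faults so far: 4)
  step 5: ref 2 -> HIT, frames=[2,3] (faults so far: 4)
  step 6: ref 1 -> FAULT, evict 2, frames=[1,3] (faults so far: 5)
  step 7: ref 3 -> HIT, frames=[1,3] (faults so far: 5)
  step 8: ref 2 -> FAULT, evict 1, frames=[2,3] (faults so far: 6)
  step 9: ref 3 -> HIT, frames=[2,3] (faults so far: 6)
  Optimal total faults: 6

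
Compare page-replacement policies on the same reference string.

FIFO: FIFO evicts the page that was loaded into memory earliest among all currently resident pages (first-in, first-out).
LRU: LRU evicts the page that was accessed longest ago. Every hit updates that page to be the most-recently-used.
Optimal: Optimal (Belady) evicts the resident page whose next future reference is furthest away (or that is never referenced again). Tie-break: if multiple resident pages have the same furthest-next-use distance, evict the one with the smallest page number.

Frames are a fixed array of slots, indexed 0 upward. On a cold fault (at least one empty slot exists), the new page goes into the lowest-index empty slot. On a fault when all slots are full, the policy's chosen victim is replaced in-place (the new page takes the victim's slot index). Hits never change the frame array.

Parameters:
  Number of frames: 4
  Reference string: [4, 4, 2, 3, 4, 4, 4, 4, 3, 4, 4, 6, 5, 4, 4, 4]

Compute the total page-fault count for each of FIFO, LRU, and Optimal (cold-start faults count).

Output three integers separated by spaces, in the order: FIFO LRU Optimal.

Answer: 6 5 5

Derivation:
--- FIFO ---
  step 0: ref 4 -> FAULT, frames=[4,-,-,-] (faults so far: 1)
  step 1: ref 4 -> HIT, frames=[4,-,-,-] (faults so far: 1)
  step 2: ref 2 -> FAULT, frames=[4,2,-,-] (faults so far: 2)
  step 3: ref 3 -> FAULT, frames=[4,2,3,-] (faults so far: 3)
  step 4: ref 4 -> HIT, frames=[4,2,3,-] (faults so far: 3)
  step 5: ref 4 -> HIT, frames=[4,2,3,-] (faults so far: 3)
  step 6: ref 4 -> HIT, frames=[4,2,3,-] (faults so far: 3)
  step 7: ref 4 -> HIT, frames=[4,2,3,-] (faults so far: 3)
  step 8: ref 3 -> HIT, frames=[4,2,3,-] (faults so far: 3)
  step 9: ref 4 -> HIT, frames=[4,2,3,-] (faults so far: 3)
  step 10: ref 4 -> HIT, frames=[4,2,3,-] (faults so far: 3)
  step 11: ref 6 -> FAULT, frames=[4,2,3,6] (faults so far: 4)
  step 12: ref 5 -> FAULT, evict 4, frames=[5,2,3,6] (faults so far: 5)
  step 13: ref 4 -> FAULT, evict 2, frames=[5,4,3,6] (faults so far: 6)
  step 14: ref 4 -> HIT, frames=[5,4,3,6] (faults so far: 6)
  step 15: ref 4 -> HIT, frames=[5,4,3,6] (faults so far: 6)
  FIFO total faults: 6
--- LRU ---
  step 0: ref 4 -> FAULT, frames=[4,-,-,-] (faults so far: 1)
  step 1: ref 4 -> HIT, frames=[4,-,-,-] (faults so far: 1)
  step 2: ref 2 -> FAULT, frames=[4,2,-,-] (faults so far: 2)
  step 3: ref 3 -> FAULT, frames=[4,2,3,-] (faults so far: 3)
  step 4: ref 4 -> HIT, frames=[4,2,3,-] (faults so far: 3)
  step 5: ref 4 -> HIT, frames=[4,2,3,-] (faults so far: 3)
  step 6: ref 4 -> HIT, frames=[4,2,3,-] (faults so far: 3)
  step 7: ref 4 -> HIT, frames=[4,2,3,-] (faults so far: 3)
  step 8: ref 3 -> HIT, frames=[4,2,3,-] (faults so far: 3)
  step 9: ref 4 -> HIT, frames=[4,2,3,-] (faults so far: 3)
  step 10: ref 4 -> HIT, frames=[4,2,3,-] (faults so far: 3)
  step 11: ref 6 -> FAULT, frames=[4,2,3,6] (faults so far: 4)
  step 12: ref 5 -> FAULT, evict 2, frames=[4,5,3,6] (faults so far: 5)
  step 13: ref 4 -> HIT, frames=[4,5,3,6] (faults so far: 5)
  step 14: ref 4 -> HIT, frames=[4,5,3,6] (faults so far: 5)
  step 15: ref 4 -> HIT, frames=[4,5,3,6] (faults so far: 5)
  LRU total faults: 5
--- Optimal ---
  step 0: ref 4 -> FAULT, frames=[4,-,-,-] (faults so far: 1)
  step 1: ref 4 -> HIT, frames=[4,-,-,-] (faults so far: 1)
  step 2: ref 2 -> FAULT, frames=[4,2,-,-] (faults so far: 2)
  step 3: ref 3 -> FAULT, frames=[4,2,3,-] (faults so far: 3)
  step 4: ref 4 -> HIT, frames=[4,2,3,-] (faults so far: 3)
  step 5: ref 4 -> HIT, frames=[4,2,3,-] (faults so far: 3)
  step 6: ref 4 -> HIT, frames=[4,2,3,-] (faults so far: 3)
  step 7: ref 4 -> HIT, frames=[4,2,3,-] (faults so far: 3)
  step 8: ref 3 -> HIT, frames=[4,2,3,-] (faults so far: 3)
  step 9: ref 4 -> HIT, frames=[4,2,3,-] (faults so far: 3)
  step 10: ref 4 -> HIT, frames=[4,2,3,-] (faults so far: 3)
  step 11: ref 6 -> FAULT, frames=[4,2,3,6] (faults so far: 4)
  step 12: ref 5 -> FAULT, evict 2, frames=[4,5,3,6] (faults so far: 5)
  step 13: ref 4 -> HIT, frames=[4,5,3,6] (faults so far: 5)
  step 14: ref 4 -> HIT, frames=[4,5,3,6] (faults so far: 5)
  step 15: ref 4 -> HIT, frames=[4,5,3,6] (faults so far: 5)
  Optimal total faults: 5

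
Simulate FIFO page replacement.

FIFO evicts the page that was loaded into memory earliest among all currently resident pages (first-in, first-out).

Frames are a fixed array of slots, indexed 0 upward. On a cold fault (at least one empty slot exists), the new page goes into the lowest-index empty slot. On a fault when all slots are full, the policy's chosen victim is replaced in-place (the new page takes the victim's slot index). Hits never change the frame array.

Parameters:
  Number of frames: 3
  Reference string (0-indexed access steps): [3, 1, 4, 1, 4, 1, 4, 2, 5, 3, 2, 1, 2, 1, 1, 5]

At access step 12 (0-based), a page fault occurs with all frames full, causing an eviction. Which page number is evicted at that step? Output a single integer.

Step 0: ref 3 -> FAULT, frames=[3,-,-]
Step 1: ref 1 -> FAULT, frames=[3,1,-]
Step 2: ref 4 -> FAULT, frames=[3,1,4]
Step 3: ref 1 -> HIT, frames=[3,1,4]
Step 4: ref 4 -> HIT, frames=[3,1,4]
Step 5: ref 1 -> HIT, frames=[3,1,4]
Step 6: ref 4 -> HIT, frames=[3,1,4]
Step 7: ref 2 -> FAULT, evict 3, frames=[2,1,4]
Step 8: ref 5 -> FAULT, evict 1, frames=[2,5,4]
Step 9: ref 3 -> FAULT, evict 4, frames=[2,5,3]
Step 10: ref 2 -> HIT, frames=[2,5,3]
Step 11: ref 1 -> FAULT, evict 2, frames=[1,5,3]
Step 12: ref 2 -> FAULT, evict 5, frames=[1,2,3]
At step 12: evicted page 5

Answer: 5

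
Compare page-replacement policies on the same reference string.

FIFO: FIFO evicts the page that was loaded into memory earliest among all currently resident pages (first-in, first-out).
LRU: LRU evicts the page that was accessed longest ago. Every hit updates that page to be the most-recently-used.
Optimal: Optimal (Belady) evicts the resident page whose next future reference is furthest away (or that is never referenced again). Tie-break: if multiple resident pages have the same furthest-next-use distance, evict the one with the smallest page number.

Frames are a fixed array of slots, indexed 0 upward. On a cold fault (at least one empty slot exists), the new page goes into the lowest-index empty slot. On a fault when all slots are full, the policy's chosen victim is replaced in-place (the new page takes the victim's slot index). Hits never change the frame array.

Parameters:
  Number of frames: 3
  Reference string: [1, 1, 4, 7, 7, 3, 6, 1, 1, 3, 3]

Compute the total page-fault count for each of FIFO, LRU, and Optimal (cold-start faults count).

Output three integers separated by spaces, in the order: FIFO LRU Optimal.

--- FIFO ---
  step 0: ref 1 -> FAULT, frames=[1,-,-] (faults so far: 1)
  step 1: ref 1 -> HIT, frames=[1,-,-] (faults so far: 1)
  step 2: ref 4 -> FAULT, frames=[1,4,-] (faults so far: 2)
  step 3: ref 7 -> FAULT, frames=[1,4,7] (faults so far: 3)
  step 4: ref 7 -> HIT, frames=[1,4,7] (faults so far: 3)
  step 5: ref 3 -> FAULT, evict 1, frames=[3,4,7] (faults so far: 4)
  step 6: ref 6 -> FAULT, evict 4, frames=[3,6,7] (faults so far: 5)
  step 7: ref 1 -> FAULT, evict 7, frames=[3,6,1] (faults so far: 6)
  step 8: ref 1 -> HIT, frames=[3,6,1] (faults so far: 6)
  step 9: ref 3 -> HIT, frames=[3,6,1] (faults so far: 6)
  step 10: ref 3 -> HIT, frames=[3,6,1] (faults so far: 6)
  FIFO total faults: 6
--- LRU ---
  step 0: ref 1 -> FAULT, frames=[1,-,-] (faults so far: 1)
  step 1: ref 1 -> HIT, frames=[1,-,-] (faults so far: 1)
  step 2: ref 4 -> FAULT, frames=[1,4,-] (faults so far: 2)
  step 3: ref 7 -> FAULT, frames=[1,4,7] (faults so far: 3)
  step 4: ref 7 -> HIT, frames=[1,4,7] (faults so far: 3)
  step 5: ref 3 -> FAULT, evict 1, frames=[3,4,7] (faults so far: 4)
  step 6: ref 6 -> FAULT, evict 4, frames=[3,6,7] (faults so far: 5)
  step 7: ref 1 -> FAULT, evict 7, frames=[3,6,1] (faults so far: 6)
  step 8: ref 1 -> HIT, frames=[3,6,1] (faults so far: 6)
  step 9: ref 3 -> HIT, frames=[3,6,1] (faults so far: 6)
  step 10: ref 3 -> HIT, frames=[3,6,1] (faults so far: 6)
  LRU total faults: 6
--- Optimal ---
  step 0: ref 1 -> FAULT, frames=[1,-,-] (faults so far: 1)
  step 1: ref 1 -> HIT, frames=[1,-,-] (faults so far: 1)
  step 2: ref 4 -> FAULT, frames=[1,4,-] (faults so far: 2)
  step 3: ref 7 -> FAULT, frames=[1,4,7] (faults so far: 3)
  step 4: ref 7 -> HIT, frames=[1,4,7] (faults so far: 3)
  step 5: ref 3 -> FAULT, evict 4, frames=[1,3,7] (faults so far: 4)
  step 6: ref 6 -> FAULT, evict 7, frames=[1,3,6] (faults so far: 5)
  step 7: ref 1 -> HIT, frames=[1,3,6] (faults so far: 5)
  step 8: ref 1 -> HIT, frames=[1,3,6] (faults so far: 5)
  step 9: ref 3 -> HIT, frames=[1,3,6] (faults so far: 5)
  step 10: ref 3 -> HIT, frames=[1,3,6] (faults so far: 5)
  Optimal total faults: 5

Answer: 6 6 5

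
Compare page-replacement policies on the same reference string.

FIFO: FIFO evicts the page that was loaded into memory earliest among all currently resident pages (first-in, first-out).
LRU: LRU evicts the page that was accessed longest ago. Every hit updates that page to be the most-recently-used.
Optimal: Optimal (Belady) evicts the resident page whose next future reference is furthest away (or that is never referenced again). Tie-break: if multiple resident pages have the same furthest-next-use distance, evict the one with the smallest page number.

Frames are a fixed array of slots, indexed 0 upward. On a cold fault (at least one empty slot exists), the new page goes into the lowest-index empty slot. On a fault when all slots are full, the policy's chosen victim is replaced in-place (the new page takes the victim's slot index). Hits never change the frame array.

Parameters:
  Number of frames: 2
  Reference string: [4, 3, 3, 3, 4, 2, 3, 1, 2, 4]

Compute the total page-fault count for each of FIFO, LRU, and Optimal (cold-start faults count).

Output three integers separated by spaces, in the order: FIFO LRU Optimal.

Answer: 5 7 5

Derivation:
--- FIFO ---
  step 0: ref 4 -> FAULT, frames=[4,-] (faults so far: 1)
  step 1: ref 3 -> FAULT, frames=[4,3] (faults so far: 2)
  step 2: ref 3 -> HIT, frames=[4,3] (faults so far: 2)
  step 3: ref 3 -> HIT, frames=[4,3] (faults so far: 2)
  step 4: ref 4 -> HIT, frames=[4,3] (faults so far: 2)
  step 5: ref 2 -> FAULT, evict 4, frames=[2,3] (faults so far: 3)
  step 6: ref 3 -> HIT, frames=[2,3] (faults so far: 3)
  step 7: ref 1 -> FAULT, evict 3, frames=[2,1] (faults so far: 4)
  step 8: ref 2 -> HIT, frames=[2,1] (faults so far: 4)
  step 9: ref 4 -> FAULT, evict 2, frames=[4,1] (faults so far: 5)
  FIFO total faults: 5
--- LRU ---
  step 0: ref 4 -> FAULT, frames=[4,-] (faults so far: 1)
  step 1: ref 3 -> FAULT, frames=[4,3] (faults so far: 2)
  step 2: ref 3 -> HIT, frames=[4,3] (faults so far: 2)
  step 3: ref 3 -> HIT, frames=[4,3] (faults so far: 2)
  step 4: ref 4 -> HIT, frames=[4,3] (faults so far: 2)
  step 5: ref 2 -> FAULT, evict 3, frames=[4,2] (faults so far: 3)
  step 6: ref 3 -> FAULT, evict 4, frames=[3,2] (faults so far: 4)
  step 7: ref 1 -> FAULT, evict 2, frames=[3,1] (faults so far: 5)
  step 8: ref 2 -> FAULT, evict 3, frames=[2,1] (faults so far: 6)
  step 9: ref 4 -> FAULT, evict 1, frames=[2,4] (faults so far: 7)
  LRU total faults: 7
--- Optimal ---
  step 0: ref 4 -> FAULT, frames=[4,-] (faults so far: 1)
  step 1: ref 3 -> FAULT, frames=[4,3] (faults so far: 2)
  step 2: ref 3 -> HIT, frames=[4,3] (faults so far: 2)
  step 3: ref 3 -> HIT, frames=[4,3] (faults so far: 2)
  step 4: ref 4 -> HIT, frames=[4,3] (faults so far: 2)
  step 5: ref 2 -> FAULT, evict 4, frames=[2,3] (faults so far: 3)
  step 6: ref 3 -> HIT, frames=[2,3] (faults so far: 3)
  step 7: ref 1 -> FAULT, evict 3, frames=[2,1] (faults so far: 4)
  step 8: ref 2 -> HIT, frames=[2,1] (faults so far: 4)
  step 9: ref 4 -> FAULT, evict 1, frames=[2,4] (faults so far: 5)
  Optimal total faults: 5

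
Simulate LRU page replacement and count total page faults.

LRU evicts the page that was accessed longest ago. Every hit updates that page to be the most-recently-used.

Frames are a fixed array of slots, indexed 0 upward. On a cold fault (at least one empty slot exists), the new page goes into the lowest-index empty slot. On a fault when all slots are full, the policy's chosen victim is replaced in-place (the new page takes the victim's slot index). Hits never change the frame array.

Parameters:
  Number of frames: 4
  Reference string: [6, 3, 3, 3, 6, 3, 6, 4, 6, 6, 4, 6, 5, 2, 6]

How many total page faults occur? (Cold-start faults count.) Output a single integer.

Answer: 5

Derivation:
Step 0: ref 6 → FAULT, frames=[6,-,-,-]
Step 1: ref 3 → FAULT, frames=[6,3,-,-]
Step 2: ref 3 → HIT, frames=[6,3,-,-]
Step 3: ref 3 → HIT, frames=[6,3,-,-]
Step 4: ref 6 → HIT, frames=[6,3,-,-]
Step 5: ref 3 → HIT, frames=[6,3,-,-]
Step 6: ref 6 → HIT, frames=[6,3,-,-]
Step 7: ref 4 → FAULT, frames=[6,3,4,-]
Step 8: ref 6 → HIT, frames=[6,3,4,-]
Step 9: ref 6 → HIT, frames=[6,3,4,-]
Step 10: ref 4 → HIT, frames=[6,3,4,-]
Step 11: ref 6 → HIT, frames=[6,3,4,-]
Step 12: ref 5 → FAULT, frames=[6,3,4,5]
Step 13: ref 2 → FAULT (evict 3), frames=[6,2,4,5]
Step 14: ref 6 → HIT, frames=[6,2,4,5]
Total faults: 5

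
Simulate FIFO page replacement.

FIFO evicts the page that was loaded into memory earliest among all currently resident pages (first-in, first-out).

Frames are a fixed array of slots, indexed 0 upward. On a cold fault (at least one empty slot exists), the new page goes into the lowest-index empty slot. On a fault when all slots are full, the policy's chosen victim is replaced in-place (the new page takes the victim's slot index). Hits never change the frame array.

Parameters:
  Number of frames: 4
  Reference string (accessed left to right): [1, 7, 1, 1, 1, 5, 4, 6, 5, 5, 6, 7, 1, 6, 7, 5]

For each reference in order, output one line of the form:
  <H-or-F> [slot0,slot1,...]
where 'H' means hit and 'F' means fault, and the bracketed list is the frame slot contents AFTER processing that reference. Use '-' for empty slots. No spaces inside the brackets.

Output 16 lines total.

F [1,-,-,-]
F [1,7,-,-]
H [1,7,-,-]
H [1,7,-,-]
H [1,7,-,-]
F [1,7,5,-]
F [1,7,5,4]
F [6,7,5,4]
H [6,7,5,4]
H [6,7,5,4]
H [6,7,5,4]
H [6,7,5,4]
F [6,1,5,4]
H [6,1,5,4]
F [6,1,7,4]
F [6,1,7,5]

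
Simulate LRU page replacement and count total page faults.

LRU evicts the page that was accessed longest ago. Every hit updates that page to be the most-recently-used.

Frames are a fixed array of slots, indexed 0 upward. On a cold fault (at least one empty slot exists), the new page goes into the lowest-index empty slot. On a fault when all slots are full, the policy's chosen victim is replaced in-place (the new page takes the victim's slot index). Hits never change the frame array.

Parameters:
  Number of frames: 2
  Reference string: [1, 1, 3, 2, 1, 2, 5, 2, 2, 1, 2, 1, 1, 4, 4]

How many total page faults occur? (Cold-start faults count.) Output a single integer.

Step 0: ref 1 → FAULT, frames=[1,-]
Step 1: ref 1 → HIT, frames=[1,-]
Step 2: ref 3 → FAULT, frames=[1,3]
Step 3: ref 2 → FAULT (evict 1), frames=[2,3]
Step 4: ref 1 → FAULT (evict 3), frames=[2,1]
Step 5: ref 2 → HIT, frames=[2,1]
Step 6: ref 5 → FAULT (evict 1), frames=[2,5]
Step 7: ref 2 → HIT, frames=[2,5]
Step 8: ref 2 → HIT, frames=[2,5]
Step 9: ref 1 → FAULT (evict 5), frames=[2,1]
Step 10: ref 2 → HIT, frames=[2,1]
Step 11: ref 1 → HIT, frames=[2,1]
Step 12: ref 1 → HIT, frames=[2,1]
Step 13: ref 4 → FAULT (evict 2), frames=[4,1]
Step 14: ref 4 → HIT, frames=[4,1]
Total faults: 7

Answer: 7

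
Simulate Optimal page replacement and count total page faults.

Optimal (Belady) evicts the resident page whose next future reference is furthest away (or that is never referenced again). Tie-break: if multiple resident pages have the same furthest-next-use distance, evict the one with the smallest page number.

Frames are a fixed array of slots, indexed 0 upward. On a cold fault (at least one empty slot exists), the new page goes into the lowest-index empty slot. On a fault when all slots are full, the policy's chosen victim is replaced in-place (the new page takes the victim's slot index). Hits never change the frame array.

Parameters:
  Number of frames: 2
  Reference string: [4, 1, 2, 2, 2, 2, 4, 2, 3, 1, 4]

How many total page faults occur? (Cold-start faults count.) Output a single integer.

Answer: 5

Derivation:
Step 0: ref 4 → FAULT, frames=[4,-]
Step 1: ref 1 → FAULT, frames=[4,1]
Step 2: ref 2 → FAULT (evict 1), frames=[4,2]
Step 3: ref 2 → HIT, frames=[4,2]
Step 4: ref 2 → HIT, frames=[4,2]
Step 5: ref 2 → HIT, frames=[4,2]
Step 6: ref 4 → HIT, frames=[4,2]
Step 7: ref 2 → HIT, frames=[4,2]
Step 8: ref 3 → FAULT (evict 2), frames=[4,3]
Step 9: ref 1 → FAULT (evict 3), frames=[4,1]
Step 10: ref 4 → HIT, frames=[4,1]
Total faults: 5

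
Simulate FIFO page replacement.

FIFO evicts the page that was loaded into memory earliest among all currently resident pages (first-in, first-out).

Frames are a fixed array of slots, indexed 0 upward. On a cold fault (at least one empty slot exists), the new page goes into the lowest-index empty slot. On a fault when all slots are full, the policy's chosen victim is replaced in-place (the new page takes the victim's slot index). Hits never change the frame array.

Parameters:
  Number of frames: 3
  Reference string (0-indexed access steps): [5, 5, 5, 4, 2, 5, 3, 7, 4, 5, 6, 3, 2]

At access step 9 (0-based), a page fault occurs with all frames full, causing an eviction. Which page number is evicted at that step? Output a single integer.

Step 0: ref 5 -> FAULT, frames=[5,-,-]
Step 1: ref 5 -> HIT, frames=[5,-,-]
Step 2: ref 5 -> HIT, frames=[5,-,-]
Step 3: ref 4 -> FAULT, frames=[5,4,-]
Step 4: ref 2 -> FAULT, frames=[5,4,2]
Step 5: ref 5 -> HIT, frames=[5,4,2]
Step 6: ref 3 -> FAULT, evict 5, frames=[3,4,2]
Step 7: ref 7 -> FAULT, evict 4, frames=[3,7,2]
Step 8: ref 4 -> FAULT, evict 2, frames=[3,7,4]
Step 9: ref 5 -> FAULT, evict 3, frames=[5,7,4]
At step 9: evicted page 3

Answer: 3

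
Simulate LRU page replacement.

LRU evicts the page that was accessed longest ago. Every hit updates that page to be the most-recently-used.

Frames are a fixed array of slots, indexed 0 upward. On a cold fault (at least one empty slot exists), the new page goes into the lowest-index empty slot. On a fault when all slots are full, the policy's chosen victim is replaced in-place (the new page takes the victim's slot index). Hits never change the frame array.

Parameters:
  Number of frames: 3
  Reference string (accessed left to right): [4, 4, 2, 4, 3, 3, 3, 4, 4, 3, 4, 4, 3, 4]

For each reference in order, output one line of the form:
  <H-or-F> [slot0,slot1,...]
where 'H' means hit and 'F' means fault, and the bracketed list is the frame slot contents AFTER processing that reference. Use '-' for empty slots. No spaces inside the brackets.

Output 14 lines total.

F [4,-,-]
H [4,-,-]
F [4,2,-]
H [4,2,-]
F [4,2,3]
H [4,2,3]
H [4,2,3]
H [4,2,3]
H [4,2,3]
H [4,2,3]
H [4,2,3]
H [4,2,3]
H [4,2,3]
H [4,2,3]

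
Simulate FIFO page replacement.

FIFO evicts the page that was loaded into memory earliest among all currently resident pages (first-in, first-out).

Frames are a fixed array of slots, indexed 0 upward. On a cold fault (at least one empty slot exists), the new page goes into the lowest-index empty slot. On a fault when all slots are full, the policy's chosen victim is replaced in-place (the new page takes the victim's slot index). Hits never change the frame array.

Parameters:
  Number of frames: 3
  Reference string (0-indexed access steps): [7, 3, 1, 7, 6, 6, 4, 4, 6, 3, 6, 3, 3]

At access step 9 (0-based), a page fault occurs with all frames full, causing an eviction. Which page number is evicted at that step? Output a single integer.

Answer: 1

Derivation:
Step 0: ref 7 -> FAULT, frames=[7,-,-]
Step 1: ref 3 -> FAULT, frames=[7,3,-]
Step 2: ref 1 -> FAULT, frames=[7,3,1]
Step 3: ref 7 -> HIT, frames=[7,3,1]
Step 4: ref 6 -> FAULT, evict 7, frames=[6,3,1]
Step 5: ref 6 -> HIT, frames=[6,3,1]
Step 6: ref 4 -> FAULT, evict 3, frames=[6,4,1]
Step 7: ref 4 -> HIT, frames=[6,4,1]
Step 8: ref 6 -> HIT, frames=[6,4,1]
Step 9: ref 3 -> FAULT, evict 1, frames=[6,4,3]
At step 9: evicted page 1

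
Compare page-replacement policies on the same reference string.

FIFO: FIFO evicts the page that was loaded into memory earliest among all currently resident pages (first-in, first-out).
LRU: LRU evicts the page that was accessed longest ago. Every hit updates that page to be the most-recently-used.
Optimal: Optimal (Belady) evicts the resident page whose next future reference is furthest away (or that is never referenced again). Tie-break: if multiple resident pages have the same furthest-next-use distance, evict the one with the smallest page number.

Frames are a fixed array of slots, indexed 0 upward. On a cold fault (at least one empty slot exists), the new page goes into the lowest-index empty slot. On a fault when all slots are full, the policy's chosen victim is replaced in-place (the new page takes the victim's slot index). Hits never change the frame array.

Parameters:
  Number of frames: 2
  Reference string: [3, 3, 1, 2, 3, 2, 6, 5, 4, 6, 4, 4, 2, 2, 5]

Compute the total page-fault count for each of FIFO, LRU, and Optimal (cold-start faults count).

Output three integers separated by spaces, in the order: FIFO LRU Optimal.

Answer: 10 10 8

Derivation:
--- FIFO ---
  step 0: ref 3 -> FAULT, frames=[3,-] (faults so far: 1)
  step 1: ref 3 -> HIT, frames=[3,-] (faults so far: 1)
  step 2: ref 1 -> FAULT, frames=[3,1] (faults so far: 2)
  step 3: ref 2 -> FAULT, evict 3, frames=[2,1] (faults so far: 3)
  step 4: ref 3 -> FAULT, evict 1, frames=[2,3] (faults so far: 4)
  step 5: ref 2 -> HIT, frames=[2,3] (faults so far: 4)
  step 6: ref 6 -> FAULT, evict 2, frames=[6,3] (faults so far: 5)
  step 7: ref 5 -> FAULT, evict 3, frames=[6,5] (faults so far: 6)
  step 8: ref 4 -> FAULT, evict 6, frames=[4,5] (faults so far: 7)
  step 9: ref 6 -> FAULT, evict 5, frames=[4,6] (faults so far: 8)
  step 10: ref 4 -> HIT, frames=[4,6] (faults so far: 8)
  step 11: ref 4 -> HIT, frames=[4,6] (faults so far: 8)
  step 12: ref 2 -> FAULT, evict 4, frames=[2,6] (faults so far: 9)
  step 13: ref 2 -> HIT, frames=[2,6] (faults so far: 9)
  step 14: ref 5 -> FAULT, evict 6, frames=[2,5] (faults so far: 10)
  FIFO total faults: 10
--- LRU ---
  step 0: ref 3 -> FAULT, frames=[3,-] (faults so far: 1)
  step 1: ref 3 -> HIT, frames=[3,-] (faults so far: 1)
  step 2: ref 1 -> FAULT, frames=[3,1] (faults so far: 2)
  step 3: ref 2 -> FAULT, evict 3, frames=[2,1] (faults so far: 3)
  step 4: ref 3 -> FAULT, evict 1, frames=[2,3] (faults so far: 4)
  step 5: ref 2 -> HIT, frames=[2,3] (faults so far: 4)
  step 6: ref 6 -> FAULT, evict 3, frames=[2,6] (faults so far: 5)
  step 7: ref 5 -> FAULT, evict 2, frames=[5,6] (faults so far: 6)
  step 8: ref 4 -> FAULT, evict 6, frames=[5,4] (faults so far: 7)
  step 9: ref 6 -> FAULT, evict 5, frames=[6,4] (faults so far: 8)
  step 10: ref 4 -> HIT, frames=[6,4] (faults so far: 8)
  step 11: ref 4 -> HIT, frames=[6,4] (faults so far: 8)
  step 12: ref 2 -> FAULT, evict 6, frames=[2,4] (faults so far: 9)
  step 13: ref 2 -> HIT, frames=[2,4] (faults so far: 9)
  step 14: ref 5 -> FAULT, evict 4, frames=[2,5] (faults so far: 10)
  LRU total faults: 10
--- Optimal ---
  step 0: ref 3 -> FAULT, frames=[3,-] (faults so far: 1)
  step 1: ref 3 -> HIT, frames=[3,-] (faults so far: 1)
  step 2: ref 1 -> FAULT, frames=[3,1] (faults so far: 2)
  step 3: ref 2 -> FAULT, evict 1, frames=[3,2] (faults so far: 3)
  step 4: ref 3 -> HIT, frames=[3,2] (faults so far: 3)
  step 5: ref 2 -> HIT, frames=[3,2] (faults so far: 3)
  step 6: ref 6 -> FAULT, evict 3, frames=[6,2] (faults so far: 4)
  step 7: ref 5 -> FAULT, evict 2, frames=[6,5] (faults so far: 5)
  step 8: ref 4 -> FAULT, evict 5, frames=[6,4] (faults so far: 6)
  step 9: ref 6 -> HIT, frames=[6,4] (faults so far: 6)
  step 10: ref 4 -> HIT, frames=[6,4] (faults so far: 6)
  step 11: ref 4 -> HIT, frames=[6,4] (faults so far: 6)
  step 12: ref 2 -> FAULT, evict 4, frames=[6,2] (faults so far: 7)
  step 13: ref 2 -> HIT, frames=[6,2] (faults so far: 7)
  step 14: ref 5 -> FAULT, evict 2, frames=[6,5] (faults so far: 8)
  Optimal total faults: 8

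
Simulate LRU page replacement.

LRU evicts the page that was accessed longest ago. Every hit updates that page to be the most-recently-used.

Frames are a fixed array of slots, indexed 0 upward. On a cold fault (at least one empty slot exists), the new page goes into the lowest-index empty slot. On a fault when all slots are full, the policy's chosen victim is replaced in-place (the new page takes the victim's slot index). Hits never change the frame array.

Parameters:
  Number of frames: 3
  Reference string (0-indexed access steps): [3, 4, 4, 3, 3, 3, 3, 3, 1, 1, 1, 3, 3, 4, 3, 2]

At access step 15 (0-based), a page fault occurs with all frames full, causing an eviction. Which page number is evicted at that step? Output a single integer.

Answer: 1

Derivation:
Step 0: ref 3 -> FAULT, frames=[3,-,-]
Step 1: ref 4 -> FAULT, frames=[3,4,-]
Step 2: ref 4 -> HIT, frames=[3,4,-]
Step 3: ref 3 -> HIT, frames=[3,4,-]
Step 4: ref 3 -> HIT, frames=[3,4,-]
Step 5: ref 3 -> HIT, frames=[3,4,-]
Step 6: ref 3 -> HIT, frames=[3,4,-]
Step 7: ref 3 -> HIT, frames=[3,4,-]
Step 8: ref 1 -> FAULT, frames=[3,4,1]
Step 9: ref 1 -> HIT, frames=[3,4,1]
Step 10: ref 1 -> HIT, frames=[3,4,1]
Step 11: ref 3 -> HIT, frames=[3,4,1]
Step 12: ref 3 -> HIT, frames=[3,4,1]
Step 13: ref 4 -> HIT, frames=[3,4,1]
Step 14: ref 3 -> HIT, frames=[3,4,1]
Step 15: ref 2 -> FAULT, evict 1, frames=[3,4,2]
At step 15: evicted page 1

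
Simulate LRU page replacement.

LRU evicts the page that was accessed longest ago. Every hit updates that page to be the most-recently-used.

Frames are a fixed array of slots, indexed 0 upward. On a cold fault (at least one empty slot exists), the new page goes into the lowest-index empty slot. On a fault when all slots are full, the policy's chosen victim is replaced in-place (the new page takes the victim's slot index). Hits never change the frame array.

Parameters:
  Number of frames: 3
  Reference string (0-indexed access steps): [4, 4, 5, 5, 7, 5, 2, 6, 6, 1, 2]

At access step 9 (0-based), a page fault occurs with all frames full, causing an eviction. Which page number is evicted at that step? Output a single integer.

Step 0: ref 4 -> FAULT, frames=[4,-,-]
Step 1: ref 4 -> HIT, frames=[4,-,-]
Step 2: ref 5 -> FAULT, frames=[4,5,-]
Step 3: ref 5 -> HIT, frames=[4,5,-]
Step 4: ref 7 -> FAULT, frames=[4,5,7]
Step 5: ref 5 -> HIT, frames=[4,5,7]
Step 6: ref 2 -> FAULT, evict 4, frames=[2,5,7]
Step 7: ref 6 -> FAULT, evict 7, frames=[2,5,6]
Step 8: ref 6 -> HIT, frames=[2,5,6]
Step 9: ref 1 -> FAULT, evict 5, frames=[2,1,6]
At step 9: evicted page 5

Answer: 5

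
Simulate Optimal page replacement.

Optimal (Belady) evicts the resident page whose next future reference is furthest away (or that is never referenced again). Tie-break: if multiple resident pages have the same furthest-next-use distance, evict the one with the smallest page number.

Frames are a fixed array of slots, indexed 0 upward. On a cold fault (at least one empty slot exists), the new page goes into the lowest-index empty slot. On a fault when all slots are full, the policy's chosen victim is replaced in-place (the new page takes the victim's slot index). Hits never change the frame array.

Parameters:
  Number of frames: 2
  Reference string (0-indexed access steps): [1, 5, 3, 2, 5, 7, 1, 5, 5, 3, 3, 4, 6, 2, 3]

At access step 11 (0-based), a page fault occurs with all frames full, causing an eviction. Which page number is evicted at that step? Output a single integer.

Step 0: ref 1 -> FAULT, frames=[1,-]
Step 1: ref 5 -> FAULT, frames=[1,5]
Step 2: ref 3 -> FAULT, evict 1, frames=[3,5]
Step 3: ref 2 -> FAULT, evict 3, frames=[2,5]
Step 4: ref 5 -> HIT, frames=[2,5]
Step 5: ref 7 -> FAULT, evict 2, frames=[7,5]
Step 6: ref 1 -> FAULT, evict 7, frames=[1,5]
Step 7: ref 5 -> HIT, frames=[1,5]
Step 8: ref 5 -> HIT, frames=[1,5]
Step 9: ref 3 -> FAULT, evict 1, frames=[3,5]
Step 10: ref 3 -> HIT, frames=[3,5]
Step 11: ref 4 -> FAULT, evict 5, frames=[3,4]
At step 11: evicted page 5

Answer: 5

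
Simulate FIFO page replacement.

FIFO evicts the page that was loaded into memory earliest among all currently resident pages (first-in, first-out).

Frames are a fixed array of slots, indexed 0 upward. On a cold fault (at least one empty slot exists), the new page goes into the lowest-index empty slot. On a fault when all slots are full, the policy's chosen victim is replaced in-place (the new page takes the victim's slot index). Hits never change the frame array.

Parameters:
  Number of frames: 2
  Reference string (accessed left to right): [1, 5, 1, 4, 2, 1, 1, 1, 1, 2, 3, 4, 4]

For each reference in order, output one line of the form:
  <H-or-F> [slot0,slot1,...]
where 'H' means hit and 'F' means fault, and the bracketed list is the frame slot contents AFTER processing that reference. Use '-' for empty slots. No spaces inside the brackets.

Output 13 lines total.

F [1,-]
F [1,5]
H [1,5]
F [4,5]
F [4,2]
F [1,2]
H [1,2]
H [1,2]
H [1,2]
H [1,2]
F [1,3]
F [4,3]
H [4,3]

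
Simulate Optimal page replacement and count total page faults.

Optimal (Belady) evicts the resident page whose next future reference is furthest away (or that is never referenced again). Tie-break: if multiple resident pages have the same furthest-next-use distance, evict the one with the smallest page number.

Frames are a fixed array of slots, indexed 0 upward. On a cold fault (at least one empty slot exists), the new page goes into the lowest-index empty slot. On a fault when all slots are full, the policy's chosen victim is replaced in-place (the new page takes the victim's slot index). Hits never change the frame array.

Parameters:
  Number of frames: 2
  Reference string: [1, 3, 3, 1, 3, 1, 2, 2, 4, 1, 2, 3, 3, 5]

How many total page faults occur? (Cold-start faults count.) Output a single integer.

Step 0: ref 1 → FAULT, frames=[1,-]
Step 1: ref 3 → FAULT, frames=[1,3]
Step 2: ref 3 → HIT, frames=[1,3]
Step 3: ref 1 → HIT, frames=[1,3]
Step 4: ref 3 → HIT, frames=[1,3]
Step 5: ref 1 → HIT, frames=[1,3]
Step 6: ref 2 → FAULT (evict 3), frames=[1,2]
Step 7: ref 2 → HIT, frames=[1,2]
Step 8: ref 4 → FAULT (evict 2), frames=[1,4]
Step 9: ref 1 → HIT, frames=[1,4]
Step 10: ref 2 → FAULT (evict 1), frames=[2,4]
Step 11: ref 3 → FAULT (evict 2), frames=[3,4]
Step 12: ref 3 → HIT, frames=[3,4]
Step 13: ref 5 → FAULT (evict 3), frames=[5,4]
Total faults: 7

Answer: 7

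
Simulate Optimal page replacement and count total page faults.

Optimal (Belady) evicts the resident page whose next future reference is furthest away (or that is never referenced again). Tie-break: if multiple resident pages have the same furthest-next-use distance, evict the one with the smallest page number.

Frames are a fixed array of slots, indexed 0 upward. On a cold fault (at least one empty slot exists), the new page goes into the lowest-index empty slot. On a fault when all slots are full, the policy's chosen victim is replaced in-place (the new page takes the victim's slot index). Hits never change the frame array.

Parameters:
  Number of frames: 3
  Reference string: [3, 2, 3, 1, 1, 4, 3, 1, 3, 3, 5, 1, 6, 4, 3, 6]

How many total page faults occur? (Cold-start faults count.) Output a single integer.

Step 0: ref 3 → FAULT, frames=[3,-,-]
Step 1: ref 2 → FAULT, frames=[3,2,-]
Step 2: ref 3 → HIT, frames=[3,2,-]
Step 3: ref 1 → FAULT, frames=[3,2,1]
Step 4: ref 1 → HIT, frames=[3,2,1]
Step 5: ref 4 → FAULT (evict 2), frames=[3,4,1]
Step 6: ref 3 → HIT, frames=[3,4,1]
Step 7: ref 1 → HIT, frames=[3,4,1]
Step 8: ref 3 → HIT, frames=[3,4,1]
Step 9: ref 3 → HIT, frames=[3,4,1]
Step 10: ref 5 → FAULT (evict 3), frames=[5,4,1]
Step 11: ref 1 → HIT, frames=[5,4,1]
Step 12: ref 6 → FAULT (evict 1), frames=[5,4,6]
Step 13: ref 4 → HIT, frames=[5,4,6]
Step 14: ref 3 → FAULT (evict 4), frames=[5,3,6]
Step 15: ref 6 → HIT, frames=[5,3,6]
Total faults: 7

Answer: 7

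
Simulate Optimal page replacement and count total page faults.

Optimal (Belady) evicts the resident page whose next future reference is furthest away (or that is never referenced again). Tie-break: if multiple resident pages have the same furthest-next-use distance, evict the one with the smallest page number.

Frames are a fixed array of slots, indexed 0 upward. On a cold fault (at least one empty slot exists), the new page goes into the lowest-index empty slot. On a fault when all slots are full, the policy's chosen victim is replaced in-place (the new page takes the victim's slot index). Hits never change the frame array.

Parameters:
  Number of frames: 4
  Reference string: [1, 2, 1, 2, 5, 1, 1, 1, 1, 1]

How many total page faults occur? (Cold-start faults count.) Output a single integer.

Step 0: ref 1 → FAULT, frames=[1,-,-,-]
Step 1: ref 2 → FAULT, frames=[1,2,-,-]
Step 2: ref 1 → HIT, frames=[1,2,-,-]
Step 3: ref 2 → HIT, frames=[1,2,-,-]
Step 4: ref 5 → FAULT, frames=[1,2,5,-]
Step 5: ref 1 → HIT, frames=[1,2,5,-]
Step 6: ref 1 → HIT, frames=[1,2,5,-]
Step 7: ref 1 → HIT, frames=[1,2,5,-]
Step 8: ref 1 → HIT, frames=[1,2,5,-]
Step 9: ref 1 → HIT, frames=[1,2,5,-]
Total faults: 3

Answer: 3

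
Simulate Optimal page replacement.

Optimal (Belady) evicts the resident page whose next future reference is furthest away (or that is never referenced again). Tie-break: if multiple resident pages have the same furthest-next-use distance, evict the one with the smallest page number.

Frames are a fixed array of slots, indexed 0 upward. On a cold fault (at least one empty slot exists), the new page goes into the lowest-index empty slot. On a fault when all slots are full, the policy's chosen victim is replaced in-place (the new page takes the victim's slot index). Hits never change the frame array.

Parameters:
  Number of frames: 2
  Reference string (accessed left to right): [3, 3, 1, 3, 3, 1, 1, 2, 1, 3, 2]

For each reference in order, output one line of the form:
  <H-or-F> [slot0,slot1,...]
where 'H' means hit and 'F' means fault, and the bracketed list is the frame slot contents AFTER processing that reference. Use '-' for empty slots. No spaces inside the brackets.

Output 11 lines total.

F [3,-]
H [3,-]
F [3,1]
H [3,1]
H [3,1]
H [3,1]
H [3,1]
F [2,1]
H [2,1]
F [2,3]
H [2,3]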